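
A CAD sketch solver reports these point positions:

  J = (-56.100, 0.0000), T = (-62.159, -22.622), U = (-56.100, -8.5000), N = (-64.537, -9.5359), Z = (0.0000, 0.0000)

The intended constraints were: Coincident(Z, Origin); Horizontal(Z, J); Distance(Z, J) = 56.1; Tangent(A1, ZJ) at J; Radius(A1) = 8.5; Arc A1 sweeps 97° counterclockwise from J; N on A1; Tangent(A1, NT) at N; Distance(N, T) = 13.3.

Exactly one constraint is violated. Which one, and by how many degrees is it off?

Tangent(A1, NT) at N — off by 3.30°.

Z = (0.00, 0.00) ✓; Z.y = 0.00, J.y = 0.00 ✓; |ZJ| = 56.10 ✓; ∠(UJ, JZ) = 90.00° ✓; |UJ| = 8.500 ✓; bearing(U→N) − bearing(U→J) = 97.00° ✓; |UN| = 8.500 ✓; ∠(UN, NT) = 86.70° ✗; |NT| = 13.30 ✓.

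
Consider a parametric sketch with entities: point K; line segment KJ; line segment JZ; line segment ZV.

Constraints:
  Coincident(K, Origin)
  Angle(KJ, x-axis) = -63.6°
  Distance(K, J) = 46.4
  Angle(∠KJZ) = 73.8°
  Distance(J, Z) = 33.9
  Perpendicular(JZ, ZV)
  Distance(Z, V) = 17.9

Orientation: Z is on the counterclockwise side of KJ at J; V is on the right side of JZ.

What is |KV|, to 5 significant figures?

65.879

K is at the origin; KJ runs at -63.6° with length 46.4, so J = 46.4·(cos -63.6°, sin -63.6°) = (20.631, -41.561). ∠KJZ = 73.8°, so JZ runs at -63.6° + (180° − 73.8°) = 42.600° from the x-axis; with |JZ| = 33.9, Z = J + 33.9·(cos 42.600°, sin 42.600°) = (45.585, -18.615). The perpendicularity gives ZV at right angles to JZ; with |ZV| = 17.9 on the right of JZ, V = Z + 17.9·(0.67688, -0.73610) = (57.701, -31.791). Then |KV| = |V − K| = 65.879.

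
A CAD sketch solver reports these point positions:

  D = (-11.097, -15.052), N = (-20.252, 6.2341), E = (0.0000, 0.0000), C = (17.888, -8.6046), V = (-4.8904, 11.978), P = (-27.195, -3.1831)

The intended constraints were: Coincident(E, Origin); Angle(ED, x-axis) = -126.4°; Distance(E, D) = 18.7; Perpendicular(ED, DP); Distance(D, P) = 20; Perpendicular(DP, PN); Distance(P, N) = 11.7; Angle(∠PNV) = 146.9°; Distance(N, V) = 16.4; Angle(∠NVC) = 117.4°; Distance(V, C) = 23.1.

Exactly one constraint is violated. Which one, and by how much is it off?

Distance(V, C) = 23.1 — off by 7.60.

E = (0.00, 0.00) ✓; ED at -126.4° ✓; |ED| = 18.70 ✓; ∠(ED, DP) = 90.00° ✓; |DP| = 20.00 ✓; ∠(DP, PN) = 90.00° ✓; |PN| = 11.70 ✓; ∠PNV = 146.9° ✓; |NV| = 16.40 ✓; ∠NVC = 117.4° ✓; |VC| = 30.70 ✗.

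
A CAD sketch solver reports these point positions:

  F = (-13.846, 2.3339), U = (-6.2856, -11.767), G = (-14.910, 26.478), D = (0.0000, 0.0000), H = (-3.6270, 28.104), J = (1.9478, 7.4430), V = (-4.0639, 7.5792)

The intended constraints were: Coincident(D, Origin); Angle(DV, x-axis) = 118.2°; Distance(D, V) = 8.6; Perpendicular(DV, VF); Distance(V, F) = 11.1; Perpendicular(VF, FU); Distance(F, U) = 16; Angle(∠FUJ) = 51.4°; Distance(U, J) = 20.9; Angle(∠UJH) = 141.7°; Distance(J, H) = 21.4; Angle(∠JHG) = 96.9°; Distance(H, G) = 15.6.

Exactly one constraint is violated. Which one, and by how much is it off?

Distance(H, G) = 15.6 — off by 4.20.

D = (0.00, 0.00) ✓; DV at 118.2° ✓; |DV| = 8.600 ✓; ∠(DV, VF) = 90.00° ✓; |VF| = 11.10 ✓; ∠(VF, FU) = 90.00° ✓; |FU| = 16.00 ✓; ∠FUJ = 51.40° ✓; |UJ| = 20.90 ✓; ∠UJH = 141.7° ✓; |JH| = 21.40 ✓; ∠JHG = 96.90° ✓; |HG| = 11.40 ✗.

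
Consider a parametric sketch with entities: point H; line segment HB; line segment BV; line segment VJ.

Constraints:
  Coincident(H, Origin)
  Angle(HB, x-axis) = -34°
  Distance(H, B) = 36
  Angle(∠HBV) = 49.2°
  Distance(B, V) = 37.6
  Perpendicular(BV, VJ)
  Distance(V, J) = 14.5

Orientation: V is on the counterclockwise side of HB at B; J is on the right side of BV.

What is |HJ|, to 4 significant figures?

44.06

H is at the origin; HB runs at -34.0° with length 36.0, so B = 36.0·(cos -34.0°, sin -34.0°) = (29.85, -20.13). ∠HBV = 49.2°, so BV runs at -34.0° + (180° − 49.2°) = 96.80° from the x-axis; with |BV| = 37.6, V = B + 37.6·(cos 96.80°, sin 96.80°) = (25.39, 17.20). The perpendicularity gives VJ at right angles to BV; with |VJ| = 14.5 on the right of BV, J = V + 14.5·(0.9930, 0.1184) = (39.79, 18.92). Then |HJ| = |J − H| = 44.06.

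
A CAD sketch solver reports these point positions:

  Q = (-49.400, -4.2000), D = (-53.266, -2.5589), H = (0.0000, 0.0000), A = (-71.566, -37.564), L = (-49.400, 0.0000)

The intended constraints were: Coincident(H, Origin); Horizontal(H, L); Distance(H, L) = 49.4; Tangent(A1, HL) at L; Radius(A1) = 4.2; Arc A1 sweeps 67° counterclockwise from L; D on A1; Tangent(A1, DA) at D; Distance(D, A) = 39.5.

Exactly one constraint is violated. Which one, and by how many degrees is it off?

Tangent(A1, DA) at D — off by 4.60°.

H = (0.00, 0.00) ✓; H.y = 0.00, L.y = 0.00 ✓; |HL| = 49.40 ✓; ∠(QL, LH) = 90.00° ✓; |QL| = 4.200 ✓; bearing(Q→D) − bearing(Q→L) = 67.00° ✓; |QD| = 4.200 ✓; ∠(QD, DA) = 94.60° ✗; |DA| = 39.50 ✓.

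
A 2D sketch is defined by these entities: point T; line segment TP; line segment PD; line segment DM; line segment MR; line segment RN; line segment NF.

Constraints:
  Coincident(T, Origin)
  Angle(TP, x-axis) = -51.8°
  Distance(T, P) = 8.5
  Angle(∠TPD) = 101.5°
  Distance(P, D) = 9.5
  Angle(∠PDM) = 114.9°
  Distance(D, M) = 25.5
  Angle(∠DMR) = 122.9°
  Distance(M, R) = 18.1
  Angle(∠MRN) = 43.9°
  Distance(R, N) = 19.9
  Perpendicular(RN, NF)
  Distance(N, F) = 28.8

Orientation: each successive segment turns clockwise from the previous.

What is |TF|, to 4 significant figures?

36.77

T is at the origin; TP runs at -51.8° with length 8.5, so P = (5.256, -6.680). ∠TPD = 101.5° gives PD at -130.3° from the x-axis; with |PD| = 9.5, D = (-0.8880, -13.93). ∠PDM = 114.9° gives DM at 164.6° from the x-axis; with |DM| = 25.5, M = (-25.47, -7.153). ∠DMR = 122.9° gives MR at 107.5° from the x-axis; with |MR| = 18.1, R = (-30.92, 10.11). ∠MRN = 43.9° gives RN at -28.60° from the x-axis; with |RN| = 19.9, N = (-13.44, 0.5829). RN is perpendicular to NF, so NF runs at -118.6°; with |NF| = 28.8, F = (-27.23, -24.70). Then |TF| = |F − T| = 36.77.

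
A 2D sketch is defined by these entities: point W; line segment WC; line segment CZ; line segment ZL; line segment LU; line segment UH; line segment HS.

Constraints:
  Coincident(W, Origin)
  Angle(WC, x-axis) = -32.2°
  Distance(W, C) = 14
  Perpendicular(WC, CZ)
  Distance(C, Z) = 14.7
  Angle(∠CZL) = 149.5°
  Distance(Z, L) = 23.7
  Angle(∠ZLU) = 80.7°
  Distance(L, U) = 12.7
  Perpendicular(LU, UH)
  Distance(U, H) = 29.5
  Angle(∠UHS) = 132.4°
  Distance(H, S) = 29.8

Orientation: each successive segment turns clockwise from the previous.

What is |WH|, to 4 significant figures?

11.91

∠ZLU = 80.7° gives LU at 108.0° from the x-axis; with |LU| = 12.7, U = (-20.97, -18.69). LU ⟂ UH, so UH runs at 18.00°; with |UH| = 29.5, H = (7.085, -9.575). Then |WH| = |H − W| = 11.91.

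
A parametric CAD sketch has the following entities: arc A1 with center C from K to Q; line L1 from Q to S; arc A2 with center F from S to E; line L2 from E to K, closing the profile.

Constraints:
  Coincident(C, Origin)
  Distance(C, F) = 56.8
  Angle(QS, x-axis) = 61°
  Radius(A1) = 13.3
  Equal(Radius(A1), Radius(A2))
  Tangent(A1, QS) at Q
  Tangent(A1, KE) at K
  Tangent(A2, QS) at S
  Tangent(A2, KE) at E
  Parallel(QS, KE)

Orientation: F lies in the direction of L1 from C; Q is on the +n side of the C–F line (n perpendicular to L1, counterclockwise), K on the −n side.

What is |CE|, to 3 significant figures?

58.3

Tangency of A1 to both parallel lines with radius 13.3 puts Q and K at C ± 13.3·n: Q = (-11.6, 6.45), K = (11.6, -6.45). Equal radii place S and E the same way about F: S = F + 13.3·n = (15.9, 56.1), E = F − 13.3·n = (39.2, 43.2). Then |CE| = |E − C| = 58.3.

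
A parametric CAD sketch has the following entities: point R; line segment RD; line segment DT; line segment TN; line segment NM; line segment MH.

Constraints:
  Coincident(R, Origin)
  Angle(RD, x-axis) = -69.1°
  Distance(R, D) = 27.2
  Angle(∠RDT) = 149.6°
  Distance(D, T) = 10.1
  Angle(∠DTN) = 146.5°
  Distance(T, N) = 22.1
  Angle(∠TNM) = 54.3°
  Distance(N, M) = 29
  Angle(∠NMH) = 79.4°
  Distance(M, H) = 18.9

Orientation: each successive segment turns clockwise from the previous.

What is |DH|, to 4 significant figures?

4.346

R is at the origin; RD runs at -69.1° with length 27.2, so D = (9.703, -25.41). ∠RDT = 149.6° gives DT at -99.50° from the x-axis; with |DT| = 10.1, T = (8.036, -35.37). ∠DTN = 146.5° gives TN at -133.0° from the x-axis; with |TN| = 22.1, N = (-7.036, -51.53). ∠TNM = 54.3° gives NM at 101.3° from the x-axis; with |NM| = 29.0, M = (-12.72, -23.10). ∠NMH = 79.4° gives MH at 0.7000° from the x-axis; with |MH| = 18.9, H = (6.180, -22.87). Then |DH| = |H − D| = 4.346.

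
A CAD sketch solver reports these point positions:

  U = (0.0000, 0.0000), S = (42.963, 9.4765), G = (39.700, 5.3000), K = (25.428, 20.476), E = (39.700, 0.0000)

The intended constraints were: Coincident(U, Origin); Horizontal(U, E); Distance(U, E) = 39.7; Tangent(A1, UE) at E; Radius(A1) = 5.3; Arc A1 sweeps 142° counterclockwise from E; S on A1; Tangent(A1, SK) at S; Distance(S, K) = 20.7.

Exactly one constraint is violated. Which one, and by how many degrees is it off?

Tangent(A1, SK) at S — off by 5.90°.

U = (0.00, 0.00) ✓; U.y = 0.00, E.y = 0.00 ✓; |UE| = 39.70 ✓; ∠(GE, EU) = 90.00° ✓; |GE| = 5.300 ✓; bearing(G→S) − bearing(G→E) = 142.0° ✓; |GS| = 5.300 ✓; ∠(GS, SK) = 84.10° ✗; |SK| = 20.70 ✓.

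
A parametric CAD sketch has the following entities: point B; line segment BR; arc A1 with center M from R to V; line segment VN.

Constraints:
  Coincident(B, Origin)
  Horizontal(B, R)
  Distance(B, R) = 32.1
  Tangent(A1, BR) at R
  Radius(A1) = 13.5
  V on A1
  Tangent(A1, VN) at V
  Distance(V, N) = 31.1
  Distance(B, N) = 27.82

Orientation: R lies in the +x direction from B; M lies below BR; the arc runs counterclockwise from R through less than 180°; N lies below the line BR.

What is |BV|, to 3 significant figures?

22.5

Checks: |MV| = 13.50 ✓; ∠(MV, VN) = 90.00° ✓; |VN| = 31.10 ✓; |BN| = 27.82 ✓.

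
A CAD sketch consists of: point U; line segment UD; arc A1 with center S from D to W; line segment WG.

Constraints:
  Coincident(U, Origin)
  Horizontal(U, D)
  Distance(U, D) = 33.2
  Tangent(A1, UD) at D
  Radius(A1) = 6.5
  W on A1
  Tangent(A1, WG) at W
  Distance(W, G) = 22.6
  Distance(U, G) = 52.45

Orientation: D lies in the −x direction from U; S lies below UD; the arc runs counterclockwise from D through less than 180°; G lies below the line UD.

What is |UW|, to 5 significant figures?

39.799

Checks: |SW| = 6.500 ✓; ∠(SW, WG) = 90.00° ✓; |WG| = 22.60 ✓; |UG| = 52.45 ✓.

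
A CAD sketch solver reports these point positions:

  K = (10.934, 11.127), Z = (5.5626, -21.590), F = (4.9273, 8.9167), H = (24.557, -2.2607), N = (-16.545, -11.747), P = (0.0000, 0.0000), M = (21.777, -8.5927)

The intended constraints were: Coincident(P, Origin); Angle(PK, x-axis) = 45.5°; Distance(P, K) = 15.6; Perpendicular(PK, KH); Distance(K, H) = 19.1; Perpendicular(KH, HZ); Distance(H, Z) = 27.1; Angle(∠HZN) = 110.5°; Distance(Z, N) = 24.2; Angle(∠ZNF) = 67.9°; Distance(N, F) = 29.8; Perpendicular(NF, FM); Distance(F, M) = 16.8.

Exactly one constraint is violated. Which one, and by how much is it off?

Distance(F, M) = 16.8 — off by 7.50.

P = (0.00, 0.00) ✓; PK at 45.50° ✓; |PK| = 15.60 ✓; ∠(PK, KH) = 90.00° ✓; |KH| = 19.10 ✓; ∠(KH, HZ) = 90.00° ✓; |HZ| = 27.10 ✓; ∠HZN = 110.5° ✓; |ZN| = 24.20 ✓; ∠ZNF = 67.90° ✓; |NF| = 29.80 ✓; ∠(NF, FM) = 90.00° ✓; |FM| = 24.30 ✗.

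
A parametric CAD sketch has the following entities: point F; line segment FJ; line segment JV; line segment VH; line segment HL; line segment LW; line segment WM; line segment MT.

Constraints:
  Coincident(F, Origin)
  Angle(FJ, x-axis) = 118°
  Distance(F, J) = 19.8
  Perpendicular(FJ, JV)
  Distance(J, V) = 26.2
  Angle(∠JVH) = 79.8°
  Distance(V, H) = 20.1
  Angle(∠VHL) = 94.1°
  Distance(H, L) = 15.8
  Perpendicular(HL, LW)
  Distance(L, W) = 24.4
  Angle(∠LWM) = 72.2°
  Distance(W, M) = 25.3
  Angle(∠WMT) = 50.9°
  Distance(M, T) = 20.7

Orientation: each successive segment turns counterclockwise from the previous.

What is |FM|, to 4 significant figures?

36.24

F is at the origin; FJ runs at 118.0° with length 19.8, so J = (-9.296, 17.48). The perpendicularity gives JV at right angles to FJ, so JV runs at -152.0°; with |JV| = 26.2, V = (-32.43, 5.182). ∠JVH = 79.8° gives VH at -51.80° from the x-axis; with |VH| = 20.1, H = (-20.00, -10.61). ∠VHL = 94.1° gives HL at 34.10° from the x-axis; with |HL| = 15.8, L = (-6.915, -1.755). HL ⟂ LW, so LW runs at 124.1°; with |LW| = 24.4, W = (-20.59, 18.45). ∠LWM = 72.2° gives WM at -128.1° from the x-axis; with |WM| = 25.3, M = (-36.21, -1.460). Then |FM| = |M − F| = 36.24.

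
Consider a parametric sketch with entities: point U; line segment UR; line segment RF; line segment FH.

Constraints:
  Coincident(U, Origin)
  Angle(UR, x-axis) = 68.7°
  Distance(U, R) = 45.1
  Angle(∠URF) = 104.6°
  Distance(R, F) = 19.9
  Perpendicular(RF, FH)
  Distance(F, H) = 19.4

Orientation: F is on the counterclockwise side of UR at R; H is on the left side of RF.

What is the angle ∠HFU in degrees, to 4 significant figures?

35.62°

U is at the origin; UR runs at 68.7° with length 45.1, so R = 45.1·(cos 68.7°, sin 68.7°) = (16.38, 42.02). ∠URF = 104.6°, so RF runs at 68.7° + (180° − 104.6°) = 144.1° from the x-axis; with |RF| = 19.9, F = R + 19.9·(cos 144.1°, sin 144.1°) = (0.2628, 53.69). RF ⟂ FH; with |FH| = 19.4 on the left of RF, H = F + 19.4·(-0.5864, -0.8100) = (-11.11, 37.97). Then cos ∠HFU = FH·FU / (|FH||FU|), giving 35.62°.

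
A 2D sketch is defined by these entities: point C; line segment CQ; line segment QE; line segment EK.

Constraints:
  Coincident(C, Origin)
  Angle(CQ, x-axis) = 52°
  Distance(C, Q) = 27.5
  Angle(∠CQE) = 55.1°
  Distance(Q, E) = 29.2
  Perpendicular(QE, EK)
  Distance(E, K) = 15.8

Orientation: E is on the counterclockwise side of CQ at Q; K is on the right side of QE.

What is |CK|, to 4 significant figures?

40.65

C is at the origin; CQ runs at 52.0° with length 27.5, so Q = 27.5·(cos 52.0°, sin 52.0°) = (16.93, 21.67). ∠CQE = 55.1°, so QE runs at 52.0° + (180° − 55.1°) = 176.9° from the x-axis; with |QE| = 29.2, E = Q + 29.2·(cos 176.9°, sin 176.9°) = (-12.23, 23.25). QE ⟂ EK; with |EK| = 15.8 on the right of QE, K = E + 15.8·(0.05408, 0.9985) = (-11.37, 39.03). Then |CK| = |K − C| = 40.65.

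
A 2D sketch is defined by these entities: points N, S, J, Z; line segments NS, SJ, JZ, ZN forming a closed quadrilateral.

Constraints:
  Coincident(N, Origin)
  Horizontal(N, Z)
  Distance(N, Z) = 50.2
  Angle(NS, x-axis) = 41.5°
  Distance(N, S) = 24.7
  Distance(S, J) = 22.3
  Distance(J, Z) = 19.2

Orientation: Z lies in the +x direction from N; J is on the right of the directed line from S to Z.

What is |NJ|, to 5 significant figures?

31.173

N is at the origin; N and Z share the same y with |NZ| = 50.2 and Z in +x, so Z = (50.2, 0). NS runs at 41.5° with |NS| = 24.7, so S = (18.499, 16.367). J is determined by |SJ| = 22.3 and |JZ| = 19.2 together: it lies at the intersection of circle(S, 22.3) and circle(Z, 19.2). With |SZ| = 35.676, the foot of the radical line on SZ is 19.641 from S and the perpendicular offset is √(22.3² − 19.641²) = 10.560. Taking the right-of-SZ solution: J = (31.107, -2.0269).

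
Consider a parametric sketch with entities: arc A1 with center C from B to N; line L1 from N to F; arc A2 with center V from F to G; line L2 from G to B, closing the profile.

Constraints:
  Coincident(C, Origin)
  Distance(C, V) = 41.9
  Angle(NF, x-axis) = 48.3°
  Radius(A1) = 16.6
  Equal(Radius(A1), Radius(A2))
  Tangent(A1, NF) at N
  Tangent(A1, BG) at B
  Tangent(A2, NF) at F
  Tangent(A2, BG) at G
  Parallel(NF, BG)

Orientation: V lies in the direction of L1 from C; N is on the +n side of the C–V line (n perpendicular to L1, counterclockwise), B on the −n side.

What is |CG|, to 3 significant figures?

45.1

The slot axis is L1's direction at 48.3°, so u = (cos 48.3°, sin 48.3°) = (0.665, 0.747) and n = (−sin 48.3°, cos 48.3°) = (-0.747, 0.665). C is at the origin and V lies 41.9 along u from C, so V = 41.9·u = (27.9, 31.3). Tangency of A1 to both parallel lines with radius 16.6 puts N and B at C ± 16.6·n: N = (-12.4, 11.0), B = (12.4, -11.0). Equal radii place F and G the same way about V: F = V + 16.6·n = (15.5, 42.3), G = V − 16.6·n = (40.3, 20.2). Then |CG| = |G − C| = 45.1.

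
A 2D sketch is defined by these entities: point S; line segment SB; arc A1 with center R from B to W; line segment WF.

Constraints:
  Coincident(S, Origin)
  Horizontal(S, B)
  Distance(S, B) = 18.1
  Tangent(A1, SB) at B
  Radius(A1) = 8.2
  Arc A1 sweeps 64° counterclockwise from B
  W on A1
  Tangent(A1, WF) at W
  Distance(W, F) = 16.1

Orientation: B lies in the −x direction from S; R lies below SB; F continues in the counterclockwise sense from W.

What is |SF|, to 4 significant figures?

37.71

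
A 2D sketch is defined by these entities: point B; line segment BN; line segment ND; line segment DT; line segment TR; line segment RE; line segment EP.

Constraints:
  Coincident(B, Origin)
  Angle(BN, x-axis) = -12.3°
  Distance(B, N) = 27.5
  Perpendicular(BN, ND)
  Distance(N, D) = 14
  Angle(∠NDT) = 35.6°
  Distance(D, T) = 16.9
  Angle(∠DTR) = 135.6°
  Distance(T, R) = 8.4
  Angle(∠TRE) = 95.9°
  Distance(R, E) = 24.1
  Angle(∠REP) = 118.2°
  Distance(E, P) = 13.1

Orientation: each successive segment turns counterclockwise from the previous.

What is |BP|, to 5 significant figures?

48.873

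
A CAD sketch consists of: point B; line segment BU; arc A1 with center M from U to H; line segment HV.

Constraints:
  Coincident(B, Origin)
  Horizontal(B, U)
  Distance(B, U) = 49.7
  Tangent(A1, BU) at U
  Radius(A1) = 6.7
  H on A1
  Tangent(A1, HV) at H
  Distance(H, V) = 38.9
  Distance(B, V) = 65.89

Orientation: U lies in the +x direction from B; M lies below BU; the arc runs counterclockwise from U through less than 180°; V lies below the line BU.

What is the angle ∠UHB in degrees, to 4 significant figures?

122.3°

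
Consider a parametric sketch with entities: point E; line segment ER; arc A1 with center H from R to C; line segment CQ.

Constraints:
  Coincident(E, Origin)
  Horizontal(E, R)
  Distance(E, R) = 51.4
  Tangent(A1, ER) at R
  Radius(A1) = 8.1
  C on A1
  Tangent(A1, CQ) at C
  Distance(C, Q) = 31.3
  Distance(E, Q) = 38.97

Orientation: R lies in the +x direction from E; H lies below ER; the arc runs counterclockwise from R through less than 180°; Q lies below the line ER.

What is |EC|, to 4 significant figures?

44.98

E is at the origin; ER is horizontal with |ER| = 51.4 and R on the +x side, so R = (51.40, 0.000). A1 meets ER tangentially, so HR is at right angles to ER, so H = R + (0, -8.1) = (51.40, -8.100). Since HC ⟂ CQ (tangency), |HQ| = √(8.1² + 31.3²) = 32.33 regardless of where C sits on A1. So Q lies on both circle(E, 38.97) and circle(H, 32.33); the below-ER intersection is Q = (26.43, -28.64). C is the foot of the tangent from Q: C = (44.85, -3.333).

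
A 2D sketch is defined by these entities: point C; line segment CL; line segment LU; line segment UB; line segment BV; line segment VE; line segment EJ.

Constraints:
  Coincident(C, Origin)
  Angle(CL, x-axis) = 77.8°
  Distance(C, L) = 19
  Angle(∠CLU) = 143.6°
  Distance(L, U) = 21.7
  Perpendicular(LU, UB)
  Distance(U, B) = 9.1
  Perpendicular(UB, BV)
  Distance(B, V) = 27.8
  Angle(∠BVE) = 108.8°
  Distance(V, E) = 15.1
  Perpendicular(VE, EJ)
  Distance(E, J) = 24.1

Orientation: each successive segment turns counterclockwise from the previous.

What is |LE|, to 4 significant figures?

12.13

The perpendicularity gives BV at right angles to UB, so BV runs at -65.80°; with |BV| = 27.8, V = (-1.785, 9.277). ∠BVE = 108.8° gives VE at 5.400° from the x-axis; with |VE| = 15.1, E = (13.25, 10.70). Then |LE| = |E − L| = 12.13.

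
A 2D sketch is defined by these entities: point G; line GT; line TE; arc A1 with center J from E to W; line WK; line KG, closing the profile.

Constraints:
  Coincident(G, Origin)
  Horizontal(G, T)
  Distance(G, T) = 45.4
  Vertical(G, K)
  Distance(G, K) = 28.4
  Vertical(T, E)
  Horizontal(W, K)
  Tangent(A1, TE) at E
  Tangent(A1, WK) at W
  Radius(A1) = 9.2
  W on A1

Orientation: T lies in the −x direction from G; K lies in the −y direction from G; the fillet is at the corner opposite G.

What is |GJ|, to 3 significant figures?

41.0

G and K share the same x with |GK| = 28.4 and K on the −y side, so K = (0.00, -28.4). The virtual corner opposite G is at (-45.4, -28.4). Tangency of A1 to TE means the radius JE is perpendicular to TE and since A1 is tangent to WK there, JW ⟂ WK, with radius 9.2, so the center J sits 9.2 in from both sides at J = (-36.2, -19.2). Then |GJ| = |J − G| = 41.0.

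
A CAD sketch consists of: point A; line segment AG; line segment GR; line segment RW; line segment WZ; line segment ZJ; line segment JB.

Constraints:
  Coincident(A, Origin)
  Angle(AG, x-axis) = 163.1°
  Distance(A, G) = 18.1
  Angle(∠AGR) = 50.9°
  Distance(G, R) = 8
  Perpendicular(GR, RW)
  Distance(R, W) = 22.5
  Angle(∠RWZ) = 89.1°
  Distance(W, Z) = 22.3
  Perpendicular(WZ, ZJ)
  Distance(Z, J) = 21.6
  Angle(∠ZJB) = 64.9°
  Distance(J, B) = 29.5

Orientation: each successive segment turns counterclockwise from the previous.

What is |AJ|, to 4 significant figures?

28.74

A is at the origin; AG runs at 163.1° with length 18.1, so G = (-17.32, 5.262). ∠AGR = 50.9° gives GR at -67.80° from the x-axis; with |GR| = 8.0, R = (-14.30, -2.145). The perpendicularity gives RW at right angles to GR, so RW runs at 22.20°; with |RW| = 22.5, W = (6.536, 6.356). ∠RWZ = 89.1° gives WZ at 113.1° from the x-axis; with |WZ| = 22.3, Z = (-2.213, 26.87). WZ is perpendicular to ZJ, so ZJ runs at -156.9°; with |ZJ| = 21.6, J = (-22.08, 18.39). Then |AJ| = |J − A| = 28.74.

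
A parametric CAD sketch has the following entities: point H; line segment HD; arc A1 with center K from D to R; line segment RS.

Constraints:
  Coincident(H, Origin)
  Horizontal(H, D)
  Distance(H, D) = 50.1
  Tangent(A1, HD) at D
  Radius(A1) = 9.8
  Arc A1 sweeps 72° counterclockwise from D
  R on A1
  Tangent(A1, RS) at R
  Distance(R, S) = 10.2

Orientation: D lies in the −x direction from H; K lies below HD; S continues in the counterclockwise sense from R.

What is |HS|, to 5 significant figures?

64.704

H is at the origin; H and D share the same y with |HD| = 50.1 and D on the −x side, so D = (-50.100, 0.0000). Since A1 is tangent to HD there, KD ⟂ HD, so K = D + (0, -9.8) = (-50.100, -9.8000). On A1, D sits at bearing 90° from K; a 72° counterclockwise sweep puts R at bearing 162°, so R = K + 9.8·(cos 162°, sin 162°) = (-59.420, -6.7716). Since A1 is tangent to RS there, KR ⟂ RS, so RS runs along (−sin 162°, cos 162°); with |RS| = 10.2, S = (-62.572, -16.472). Then |HS| = |S − H| = 64.704.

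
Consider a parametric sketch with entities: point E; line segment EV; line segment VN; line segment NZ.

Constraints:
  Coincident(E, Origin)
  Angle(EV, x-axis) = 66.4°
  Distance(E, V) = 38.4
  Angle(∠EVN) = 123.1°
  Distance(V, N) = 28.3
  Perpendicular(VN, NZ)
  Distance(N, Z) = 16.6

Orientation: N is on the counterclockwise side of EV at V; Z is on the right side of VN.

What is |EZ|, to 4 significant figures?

69.32

E is at the origin; EV runs at 66.4° with length 38.4, so V = 38.4·(cos 66.4°, sin 66.4°) = (15.37, 35.19). ∠EVN = 123.1°, so VN runs at 66.4° + (180° − 123.1°) = 123.3° from the x-axis; with |VN| = 28.3, N = V + 28.3·(cos 123.3°, sin 123.3°) = (-0.1639, 58.84). VN ⟂ NZ; with |NZ| = 16.6 on the right of VN, Z = N + 16.6·(0.8358, 0.5490) = (13.71, 67.96). Then |EZ| = |Z − E| = 69.32.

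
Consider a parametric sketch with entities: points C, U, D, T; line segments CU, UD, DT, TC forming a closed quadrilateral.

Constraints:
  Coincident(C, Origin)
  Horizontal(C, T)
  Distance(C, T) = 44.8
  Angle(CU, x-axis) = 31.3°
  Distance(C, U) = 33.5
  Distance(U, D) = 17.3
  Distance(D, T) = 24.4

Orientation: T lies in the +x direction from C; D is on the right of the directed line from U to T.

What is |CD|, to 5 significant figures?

20.604

C is at the origin; CT is horizontal with |CT| = 44.8 and T in +x, so T = (44.8, 0). CU runs at 31.3° with |CU| = 33.5, so U = (28.624, 17.404). D is determined by |UD| = 17.3 and |DT| = 24.4 together: it lies at the intersection of circle(U, 17.3) and circle(T, 24.4). With |UT| = 23.760, the foot of the radical line on UT is 5.6497 from U and the perpendicular offset is √(17.3² − 5.6497²) = 16.351. Taking the right-of-UT solution: D = (20.493, 2.1337).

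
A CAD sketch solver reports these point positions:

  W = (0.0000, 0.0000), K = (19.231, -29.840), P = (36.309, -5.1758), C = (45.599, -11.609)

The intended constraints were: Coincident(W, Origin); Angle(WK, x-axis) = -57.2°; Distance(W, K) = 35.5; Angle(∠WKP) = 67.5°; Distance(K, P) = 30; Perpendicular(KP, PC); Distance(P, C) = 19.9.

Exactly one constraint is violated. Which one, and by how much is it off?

Distance(P, C) = 19.9 — off by 8.60.

W = (0.00, 0.00) ✓; WK at -57.20° ✓; |WK| = 35.50 ✓; ∠WKP = 67.50° ✓; |KP| = 30.00 ✓; ∠(KP, PC) = 90.00° ✓; |PC| = 11.30 ✗.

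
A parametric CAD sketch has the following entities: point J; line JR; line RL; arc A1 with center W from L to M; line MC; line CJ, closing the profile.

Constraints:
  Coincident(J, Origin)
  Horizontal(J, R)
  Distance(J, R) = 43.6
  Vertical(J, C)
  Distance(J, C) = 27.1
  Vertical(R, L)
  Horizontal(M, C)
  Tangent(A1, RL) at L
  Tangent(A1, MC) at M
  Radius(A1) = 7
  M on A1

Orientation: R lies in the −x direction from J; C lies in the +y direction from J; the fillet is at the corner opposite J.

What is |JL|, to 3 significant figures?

48.0

J is at the origin; J and R share the same y with |JR| = 43.6 and R on the −x side, so R = (-43.6, 0.00). J and C share the same x with |JC| = 27.1 and C on the +y side, so C = (0.00, 27.1). The virtual corner opposite J is at (-43.6, 27.1). The tangent condition forces WL to be normal to RL and since A1 is tangent to MC there, WM ⟂ MC, with radius 7.0, so the center W sits 7.0 in from both sides at W = (-36.6, 20.1). That places the tangent points at L = (-43.6, 20.1) on RL and M = (-36.6, 27.1) on MC. Then |JL| = |L − J| = 48.0.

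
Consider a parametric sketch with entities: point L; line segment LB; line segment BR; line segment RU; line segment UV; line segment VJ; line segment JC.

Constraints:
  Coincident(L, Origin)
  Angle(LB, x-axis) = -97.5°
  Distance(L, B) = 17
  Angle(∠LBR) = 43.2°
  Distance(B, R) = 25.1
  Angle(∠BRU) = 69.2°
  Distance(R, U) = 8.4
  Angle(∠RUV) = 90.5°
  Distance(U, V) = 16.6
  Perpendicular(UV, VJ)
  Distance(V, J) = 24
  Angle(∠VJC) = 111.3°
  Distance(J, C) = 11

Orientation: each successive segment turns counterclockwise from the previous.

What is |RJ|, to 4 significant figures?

22.83

L is at the origin; LB runs at -97.5° with length 17.0, so B = (-2.219, -16.85). ∠LBR = 43.2° gives BR at 39.30° from the x-axis; with |BR| = 25.1, R = (17.20, -0.9567). ∠BRU = 69.2° gives RU at 150.1° from the x-axis; with |RU| = 8.4, U = (9.923, 3.231). ∠RUV = 90.5° gives UV at -120.4° from the x-axis; with |UV| = 16.6, V = (1.522, -11.09). The perpendicularity gives VJ at right angles to UV, so VJ runs at -30.40°; with |VJ| = 24.0, J = (22.22, -23.23). Then |RJ| = |J − R| = 22.83.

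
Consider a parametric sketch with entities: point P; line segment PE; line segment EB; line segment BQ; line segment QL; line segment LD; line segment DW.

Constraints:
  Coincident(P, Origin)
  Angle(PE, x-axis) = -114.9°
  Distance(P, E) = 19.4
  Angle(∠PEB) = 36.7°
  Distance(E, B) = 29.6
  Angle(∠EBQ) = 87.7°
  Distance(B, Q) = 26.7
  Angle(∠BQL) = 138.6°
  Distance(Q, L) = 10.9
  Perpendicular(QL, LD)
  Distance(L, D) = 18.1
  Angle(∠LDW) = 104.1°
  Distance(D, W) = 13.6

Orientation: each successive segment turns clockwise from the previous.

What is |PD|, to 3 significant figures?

13.0

P is at the origin; PE runs at -114.9° with length 19.4, so E = (-8.17, -17.6). ∠PEB = 36.7° gives EB at 102° from the x-axis; with |EB| = 29.6, B = (-14.2, 11.4). ∠EBQ = 87.7° gives BQ at 9.50° from the x-axis; with |BQ| = 26.7, Q = (12.1, 15.8). ∠BQL = 138.6° gives QL at -31.9° from the x-axis; with |QL| = 10.9, L = (21.4, 10.0). QL is perpendicular to LD, so LD runs at -122°; with |LD| = 18.1, D = (11.8, -5.34). Then |PD| = |D − P| = 13.0.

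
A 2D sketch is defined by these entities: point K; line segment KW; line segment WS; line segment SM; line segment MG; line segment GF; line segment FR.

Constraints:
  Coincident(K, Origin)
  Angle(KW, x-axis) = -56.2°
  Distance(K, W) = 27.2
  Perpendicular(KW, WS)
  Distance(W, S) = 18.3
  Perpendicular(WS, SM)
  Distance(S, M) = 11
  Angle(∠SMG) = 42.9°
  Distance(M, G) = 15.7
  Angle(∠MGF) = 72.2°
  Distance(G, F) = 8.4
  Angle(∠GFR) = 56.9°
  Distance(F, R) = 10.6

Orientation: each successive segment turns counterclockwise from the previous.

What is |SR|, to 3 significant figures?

7.88

K is at the origin; KW runs at -56.2° with length 27.2, so W = (15.1, -22.6). KW ⟂ WS, so WS runs at 33.8°; with |WS| = 18.3, S = (30.3, -12.4). WS ⟂ SM, so SM runs at 124°; with |SM| = 11.0, M = (24.2, -3.28). ∠SMG = 42.9° gives MG at -99.1° from the x-axis; with |MG| = 15.7, G = (21.7, -18.8). ∠MGF = 72.2° gives GF at 8.70° from the x-axis; with |GF| = 8.4, F = (30.0, -17.5). ∠GFR = 56.9° gives FR at 132° from the x-axis; with |FR| = 10.6, R = (23.0, -9.61). Then |SR| = |R − S| = 7.88.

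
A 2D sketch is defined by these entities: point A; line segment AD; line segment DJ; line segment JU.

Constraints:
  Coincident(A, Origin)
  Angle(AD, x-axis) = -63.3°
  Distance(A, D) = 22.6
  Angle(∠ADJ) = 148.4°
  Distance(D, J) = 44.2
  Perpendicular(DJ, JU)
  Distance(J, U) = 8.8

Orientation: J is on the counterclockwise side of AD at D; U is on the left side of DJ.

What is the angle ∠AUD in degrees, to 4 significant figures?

14.01°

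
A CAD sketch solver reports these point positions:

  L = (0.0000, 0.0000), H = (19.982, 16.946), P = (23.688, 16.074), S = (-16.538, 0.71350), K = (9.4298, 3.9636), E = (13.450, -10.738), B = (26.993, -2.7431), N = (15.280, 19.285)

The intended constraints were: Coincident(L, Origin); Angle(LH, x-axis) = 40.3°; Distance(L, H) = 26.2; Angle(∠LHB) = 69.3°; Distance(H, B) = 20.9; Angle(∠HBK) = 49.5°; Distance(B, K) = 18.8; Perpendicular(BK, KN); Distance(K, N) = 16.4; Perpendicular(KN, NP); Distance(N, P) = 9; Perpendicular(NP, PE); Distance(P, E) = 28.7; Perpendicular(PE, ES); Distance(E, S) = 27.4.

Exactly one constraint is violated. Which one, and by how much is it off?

Distance(E, S) = 27.4 — off by 4.70.

L = (0.00, 0.00) ✓; LH at 40.30° ✓; |LH| = 26.20 ✓; ∠LHB = 69.30° ✓; |HB| = 20.90 ✓; ∠HBK = 49.50° ✓; |BK| = 18.80 ✓; ∠(BK, KN) = 90.00° ✓; |KN| = 16.40 ✓; ∠(KN, NP) = 90.00° ✓; |NP| = 9.000 ✓; ∠(NP, PE) = 90.00° ✓; |PE| = 28.70 ✓; ∠(PE, ES) = 90.00° ✓; |ES| = 32.10 ✗.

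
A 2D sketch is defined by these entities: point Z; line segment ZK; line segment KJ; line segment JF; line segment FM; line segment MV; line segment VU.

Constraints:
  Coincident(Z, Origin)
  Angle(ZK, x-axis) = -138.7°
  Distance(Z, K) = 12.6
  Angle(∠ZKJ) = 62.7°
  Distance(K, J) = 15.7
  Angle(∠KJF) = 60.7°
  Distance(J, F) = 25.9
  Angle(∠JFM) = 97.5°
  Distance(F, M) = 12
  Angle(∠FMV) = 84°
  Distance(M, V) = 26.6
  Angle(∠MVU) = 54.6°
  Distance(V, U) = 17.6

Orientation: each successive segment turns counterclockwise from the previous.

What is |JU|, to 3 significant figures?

10.9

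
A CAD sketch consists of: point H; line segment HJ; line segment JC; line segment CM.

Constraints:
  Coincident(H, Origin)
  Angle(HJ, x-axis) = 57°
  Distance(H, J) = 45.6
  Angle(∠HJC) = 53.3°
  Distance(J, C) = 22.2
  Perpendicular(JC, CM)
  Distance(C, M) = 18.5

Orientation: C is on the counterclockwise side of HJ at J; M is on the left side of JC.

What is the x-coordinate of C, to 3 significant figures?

2.68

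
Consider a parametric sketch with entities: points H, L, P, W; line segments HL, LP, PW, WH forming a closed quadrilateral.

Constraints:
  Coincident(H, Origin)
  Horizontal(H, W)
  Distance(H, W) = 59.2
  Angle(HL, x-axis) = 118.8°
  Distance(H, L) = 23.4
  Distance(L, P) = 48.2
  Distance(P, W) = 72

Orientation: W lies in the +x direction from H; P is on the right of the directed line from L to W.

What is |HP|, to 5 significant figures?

28.491

H is at the origin; HW is horizontal with |HW| = 59.2 and W in +x, so W = (59.2, 0). HL runs at 118.8° with |HL| = 23.4, so L = (-11.273, 20.506). P is determined by |LP| = 48.2 and |PW| = 72.0 together: it lies at the intersection of circle(L, 48.2) and circle(W, 72.0). With |LW| = 73.396, the foot of the radical line on LW is 17.209 from L and the perpendicular offset is √(48.2² − 17.209²) = 45.023. Taking the right-of-LW solution: P = (-7.3278, -27.533).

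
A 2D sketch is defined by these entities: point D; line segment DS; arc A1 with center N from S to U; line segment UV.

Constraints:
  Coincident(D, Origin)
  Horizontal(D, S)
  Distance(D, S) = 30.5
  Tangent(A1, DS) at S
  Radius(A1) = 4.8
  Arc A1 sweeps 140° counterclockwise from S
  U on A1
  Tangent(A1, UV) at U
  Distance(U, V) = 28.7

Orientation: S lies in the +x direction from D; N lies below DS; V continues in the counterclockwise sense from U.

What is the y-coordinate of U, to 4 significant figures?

-8.477

D is at the origin; DS is horizontal with |DS| = 30.5 and S on the +x side, so S = (30.50, 0.000). Tangency of A1 to DS means the radius NS is perpendicular to DS, so N = S + (0, -4.8) = (30.50, -4.800). On A1, S sits at bearing 90° from N; a 140° counterclockwise sweep puts U at bearing 230°, so U = N + 4.8·(cos 230°, sin 230°) = (27.41, -8.477). So U.y = -8.477.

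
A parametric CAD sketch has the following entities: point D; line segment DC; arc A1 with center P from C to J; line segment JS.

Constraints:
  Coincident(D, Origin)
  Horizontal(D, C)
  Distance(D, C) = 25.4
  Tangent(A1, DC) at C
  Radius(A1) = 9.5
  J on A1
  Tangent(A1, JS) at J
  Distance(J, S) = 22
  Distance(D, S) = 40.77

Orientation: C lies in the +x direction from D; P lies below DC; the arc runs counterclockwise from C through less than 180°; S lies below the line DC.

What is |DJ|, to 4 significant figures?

20.63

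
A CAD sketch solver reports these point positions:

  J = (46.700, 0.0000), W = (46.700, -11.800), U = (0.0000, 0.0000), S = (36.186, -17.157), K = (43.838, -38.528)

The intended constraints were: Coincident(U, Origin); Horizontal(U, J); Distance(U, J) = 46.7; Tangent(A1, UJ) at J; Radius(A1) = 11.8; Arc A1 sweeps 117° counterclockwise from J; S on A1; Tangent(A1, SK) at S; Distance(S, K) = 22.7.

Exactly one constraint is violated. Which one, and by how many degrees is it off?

Tangent(A1, SK) at S — off by 7.30°.

U = (0.00, 0.00) ✓; U.y = 0.00, J.y = 0.00 ✓; |UJ| = 46.70 ✓; ∠(WJ, JU) = 90.00° ✓; |WJ| = 11.80 ✓; bearing(W→S) − bearing(W→J) = 117.0° ✓; |WS| = 11.80 ✓; ∠(WS, SK) = 97.30° ✗; |SK| = 22.70 ✓.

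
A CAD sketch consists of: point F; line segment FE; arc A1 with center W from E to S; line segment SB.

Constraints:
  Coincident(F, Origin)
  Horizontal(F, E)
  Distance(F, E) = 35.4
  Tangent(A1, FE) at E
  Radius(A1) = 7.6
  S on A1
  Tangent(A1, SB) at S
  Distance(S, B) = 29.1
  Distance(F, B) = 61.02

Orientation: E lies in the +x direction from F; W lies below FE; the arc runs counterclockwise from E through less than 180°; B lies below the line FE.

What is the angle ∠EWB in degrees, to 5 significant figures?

148.30°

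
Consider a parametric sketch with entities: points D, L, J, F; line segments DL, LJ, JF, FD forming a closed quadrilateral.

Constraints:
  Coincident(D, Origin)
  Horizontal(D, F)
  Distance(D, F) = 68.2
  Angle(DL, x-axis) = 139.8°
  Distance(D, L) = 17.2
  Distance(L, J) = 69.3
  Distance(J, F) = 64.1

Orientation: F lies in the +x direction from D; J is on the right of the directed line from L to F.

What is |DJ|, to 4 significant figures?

53.07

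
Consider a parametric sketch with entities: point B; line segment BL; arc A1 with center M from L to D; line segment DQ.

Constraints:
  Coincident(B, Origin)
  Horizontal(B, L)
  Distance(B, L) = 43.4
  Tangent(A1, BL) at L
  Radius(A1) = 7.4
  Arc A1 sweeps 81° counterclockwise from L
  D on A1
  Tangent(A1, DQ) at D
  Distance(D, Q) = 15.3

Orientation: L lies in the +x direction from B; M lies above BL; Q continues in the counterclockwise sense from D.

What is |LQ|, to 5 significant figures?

23.455

On A1, L sits at bearing -90° from M; an 81° counterclockwise sweep puts D at bearing -9°, so D = M + 7.4·(cos -9°, sin -9°) = (50.709, 6.2424). Tangency of A1 to DQ means the radius MD is perpendicular to DQ, so DQ runs along (−sin -9°, cos -9°); with |DQ| = 15.3, Q = (53.102, 21.354). Then |LQ| = |Q − L| = 23.455.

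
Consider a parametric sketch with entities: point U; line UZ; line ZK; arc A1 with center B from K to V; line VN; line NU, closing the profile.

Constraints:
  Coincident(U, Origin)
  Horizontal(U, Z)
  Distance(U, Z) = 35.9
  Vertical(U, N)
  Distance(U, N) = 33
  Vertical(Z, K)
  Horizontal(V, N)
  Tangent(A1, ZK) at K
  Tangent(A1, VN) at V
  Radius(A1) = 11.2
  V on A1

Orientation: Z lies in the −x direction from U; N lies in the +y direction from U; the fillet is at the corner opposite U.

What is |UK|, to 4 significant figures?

42.00

U is at the origin; U and Z share the same y with |UZ| = 35.9 and Z on the −x side, so Z = (-35.90, 0.000). U and N share the same x with |UN| = 33.0 and N on the +y side, so N = (0.000, 33.00). The virtual corner opposite U is at (-35.90, 33.00). A1 meets ZK tangentially, so BK is at right angles to ZK and the tangent condition forces BV to be normal to VN, with radius 11.2, so the center B sits 11.2 in from both sides at B = (-24.70, 21.80). That places the tangent points at K = (-35.90, 21.80) on ZK and V = (-24.70, 33.00) on VN. Then |UK| = |K − U| = 42.00.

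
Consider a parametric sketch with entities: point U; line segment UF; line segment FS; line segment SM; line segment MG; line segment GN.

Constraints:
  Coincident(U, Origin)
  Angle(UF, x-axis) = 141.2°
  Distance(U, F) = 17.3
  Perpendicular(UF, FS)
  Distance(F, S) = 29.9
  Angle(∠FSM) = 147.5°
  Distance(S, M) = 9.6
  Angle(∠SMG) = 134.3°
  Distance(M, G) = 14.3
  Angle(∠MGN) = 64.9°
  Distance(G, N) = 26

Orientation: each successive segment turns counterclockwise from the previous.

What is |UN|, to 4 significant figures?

16.15

U is at the origin; UF runs at 141.2° with length 17.3, so F = (-13.48, 10.84). UF is perpendicular to FS, so FS runs at -128.8°; with |FS| = 29.9, S = (-32.22, -12.46). ∠FSM = 147.5° gives SM at -96.30° from the x-axis; with |SM| = 9.6, M = (-33.27, -22.00). ∠SMG = 134.3° gives MG at -50.60° from the x-axis; with |MG| = 14.3, G = (-24.19, -33.05). ∠MGN = 64.9° gives GN at 64.50° from the x-axis; with |GN| = 26.0, N = (-13.00, -9.587). Then |UN| = |N − U| = 16.15.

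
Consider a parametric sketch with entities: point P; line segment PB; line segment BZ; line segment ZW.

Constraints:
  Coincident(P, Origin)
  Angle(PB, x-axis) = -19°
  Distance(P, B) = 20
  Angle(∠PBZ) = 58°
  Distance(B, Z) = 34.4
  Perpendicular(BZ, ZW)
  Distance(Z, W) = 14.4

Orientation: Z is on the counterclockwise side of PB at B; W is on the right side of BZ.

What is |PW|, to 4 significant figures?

39.37

P is at the origin; PB runs at -19.0° with length 20.0, so B = 20.0·(cos -19.0°, sin -19.0°) = (18.91, -6.511). ∠PBZ = 58.0°, so BZ runs at -19.0° + (180° − 58.0°) = 103.0° from the x-axis; with |BZ| = 34.4, Z = B + 34.4·(cos 103.0°, sin 103.0°) = (11.17, 27.01). BZ is perpendicular to ZW; with |ZW| = 14.4 on the right of BZ, W = Z + 14.4·(0.9744, 0.2250) = (25.20, 30.25). Then |PW| = |W − P| = 39.37.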